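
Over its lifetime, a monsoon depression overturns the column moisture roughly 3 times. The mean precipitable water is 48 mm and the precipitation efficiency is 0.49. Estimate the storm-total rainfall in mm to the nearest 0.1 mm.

Each cycle deposits ε × PW = 0.49 × 48 = 23.52 mm.
Over 3 cycles: 3 × 23.52 = 70.6 mm.

rainfall ≈ 70.6 mm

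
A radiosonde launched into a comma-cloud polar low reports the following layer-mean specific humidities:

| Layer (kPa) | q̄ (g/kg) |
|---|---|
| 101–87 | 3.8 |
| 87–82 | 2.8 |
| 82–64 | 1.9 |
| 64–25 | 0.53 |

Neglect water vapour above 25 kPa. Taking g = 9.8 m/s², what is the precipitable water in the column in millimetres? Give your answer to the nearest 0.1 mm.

PW ≈ 12.5 mm

Precipitable water is the column-integrated vapour mass per unit area: PW = (1/g) Σ q̄ Δp, with q in kg/kg and Δp in Pa (1 kg/m² of water = 1 mm).
Layer 101–87 kPa: Δp = 140 hPa = 14000 Pa, q̄ = 0.0038 kg/kg → 0.0038 × 14000 / 9.8 = 5.43 mm
Layer 87–82 kPa: Δp = 50 hPa = 5000 Pa, q̄ = 0.0028 kg/kg → 0.0028 × 5000 / 9.8 = 1.43 mm
Layer 82–64 kPa: Δp = 180 hPa = 18000 Pa, q̄ = 0.0019 kg/kg → 0.0019 × 18000 / 9.8 = 3.49 mm
Layer 64–25 kPa: Δp = 390 hPa = 39000 Pa, q̄ = 0.00053 kg/kg → 0.00053 × 39000 / 9.8 = 2.11 mm
PW = 5.43 + 1.43 + 3.49 + 2.11 = 12.46 ≈ 12.5 mm.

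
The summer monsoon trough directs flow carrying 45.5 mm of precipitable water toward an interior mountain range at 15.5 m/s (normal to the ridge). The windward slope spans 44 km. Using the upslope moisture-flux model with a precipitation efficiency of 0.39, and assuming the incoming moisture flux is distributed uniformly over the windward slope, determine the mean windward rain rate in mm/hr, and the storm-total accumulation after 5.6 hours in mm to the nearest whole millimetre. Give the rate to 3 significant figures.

Incoming column moisture flux per unit ridge length: F = V × PW = 15.5 × 45.5 = 705.25 mm·m/s.
Spread over the 44 km slope with efficiency ε = 0.39: R = ε·F/W = 0.39 × 705.25 / 44000 m = 6.251e-03 mm/s.
R = 6.251e-03 × 3600 = 22.5 mm/hr.
Over 5.6 h: total = 22.5 × 5.6 = 126 mm.

R ≈ 22.5 mm/hr; total ≈ 126 mm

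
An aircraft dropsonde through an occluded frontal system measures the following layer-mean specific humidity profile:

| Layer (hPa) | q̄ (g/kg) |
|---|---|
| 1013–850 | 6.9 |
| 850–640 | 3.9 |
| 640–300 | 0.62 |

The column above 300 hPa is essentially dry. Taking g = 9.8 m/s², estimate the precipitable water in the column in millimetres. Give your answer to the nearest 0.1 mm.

Precipitable water is the column-integrated vapour mass per unit area: PW = (1/g) Σ q̄ Δp, with q in kg/kg and Δp in Pa (1 kg/m² of water = 1 mm).
Layer 1013–850 hPa: Δp = 163 hPa = 16300 Pa, q̄ = 0.0069 kg/kg → 0.0069 × 16300 / 9.8 = 11.48 mm
Layer 850–640 hPa: Δp = 210 hPa = 21000 Pa, q̄ = 0.0039 kg/kg → 0.0039 × 21000 / 9.8 = 8.36 mm
Layer 640–300 hPa: Δp = 340 hPa = 34000 Pa, q̄ = 0.00062 kg/kg → 0.00062 × 34000 / 9.8 = 2.15 mm
PW = 11.48 + 8.36 + 2.15 = 21.99 ≈ 22.0 mm.

PW ≈ 22.0 mm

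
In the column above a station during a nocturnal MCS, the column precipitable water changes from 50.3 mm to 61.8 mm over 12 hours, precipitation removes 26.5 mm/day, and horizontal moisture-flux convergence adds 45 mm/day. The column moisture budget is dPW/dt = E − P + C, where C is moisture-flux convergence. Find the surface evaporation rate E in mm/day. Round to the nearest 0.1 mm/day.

E ≈ 4.5 mm/day

dPW/dt = (61.8 − 50.3) mm / (12/24 day) = +23.000 mm/day.
E = dPW/dt + P − C = (+23.000) + 26.5 − (45) = 4.5 mm/day.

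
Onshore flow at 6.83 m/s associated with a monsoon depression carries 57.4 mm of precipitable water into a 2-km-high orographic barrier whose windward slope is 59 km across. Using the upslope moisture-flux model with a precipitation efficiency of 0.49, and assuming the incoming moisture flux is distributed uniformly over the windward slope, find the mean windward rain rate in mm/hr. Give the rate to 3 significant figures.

Incoming column moisture flux per unit ridge length: F = V × PW = 6.83 × 57.4 = 392.042 mm·m/s.
Spread over the 59 km slope with efficiency ε = 0.49: R = ε·F/W = 0.49 × 392.042 / 59000 m = 3.256e-03 mm/s.
R = 3.256e-03 × 3600 = 11.7 mm/hr.

R ≈ 11.7 mm/hr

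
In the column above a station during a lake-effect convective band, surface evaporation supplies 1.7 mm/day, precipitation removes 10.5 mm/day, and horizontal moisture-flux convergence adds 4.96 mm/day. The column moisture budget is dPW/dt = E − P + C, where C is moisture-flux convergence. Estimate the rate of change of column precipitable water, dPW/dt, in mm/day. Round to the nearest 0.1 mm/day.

dPW/dt = E − P + C = 1.7 − 10.5 + (4.96) = -3.8 mm/day.

dPW/dt ≈ -3.8 mm/day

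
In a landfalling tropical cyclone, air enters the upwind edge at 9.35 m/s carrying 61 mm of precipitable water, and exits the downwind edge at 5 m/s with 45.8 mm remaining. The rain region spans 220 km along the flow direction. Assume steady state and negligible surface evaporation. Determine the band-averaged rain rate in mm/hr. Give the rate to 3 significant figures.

Column moisture flux per unit crosswind length is F = V × PW.
Inflow: F_in = 9.35 × 61 = 570.35 mm·m/s
Outflow: F_out = 5 × 45.8 = 229 mm·m/s
Steady-state rate R = (F_in − F_out)/L = (570.35 − 229) / 220000 m = 1.552e-03 mm/s.
R = 1.552e-03 × 3600 = 5.59 mm/hr.

R ≈ 5.59 mm/hr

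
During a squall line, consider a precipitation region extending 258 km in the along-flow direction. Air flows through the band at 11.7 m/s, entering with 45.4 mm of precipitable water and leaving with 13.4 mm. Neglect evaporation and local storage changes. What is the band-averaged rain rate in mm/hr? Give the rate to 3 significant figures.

Column moisture flux per unit crosswind length is F = V × PW.
Inflow: F_in = 11.7 × 45.4 = 531.18 mm·m/s
Outflow: F_out = 11.7 × 13.4 = 156.78 mm·m/s
Steady-state rate R = (F_in − F_out)/L = (531.18 − 156.78) / 258000 m = 1.451e-03 mm/s.
R = 1.451e-03 × 3600 = 5.22 mm/hr.

R ≈ 5.22 mm/hr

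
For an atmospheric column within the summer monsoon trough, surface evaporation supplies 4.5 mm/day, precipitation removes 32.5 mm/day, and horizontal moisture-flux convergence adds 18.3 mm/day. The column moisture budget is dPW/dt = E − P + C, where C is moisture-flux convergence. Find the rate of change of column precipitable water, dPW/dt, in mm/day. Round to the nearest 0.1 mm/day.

dPW/dt = E − P + C = 4.5 − 32.5 + (18.3) = -9.7 mm/day.

dPW/dt ≈ -9.7 mm/day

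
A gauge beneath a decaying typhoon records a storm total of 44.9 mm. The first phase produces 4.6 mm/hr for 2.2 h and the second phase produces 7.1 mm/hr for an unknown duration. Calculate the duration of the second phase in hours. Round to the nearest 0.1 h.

Known phases: 4.6 × 2.2 = 10.12 mm.
Remaining depth = 44.9 − 10.12 = 34.78 mm.
Duration = 34.78 / 7.1 = 4.9 h.

duration ≈ 4.9 h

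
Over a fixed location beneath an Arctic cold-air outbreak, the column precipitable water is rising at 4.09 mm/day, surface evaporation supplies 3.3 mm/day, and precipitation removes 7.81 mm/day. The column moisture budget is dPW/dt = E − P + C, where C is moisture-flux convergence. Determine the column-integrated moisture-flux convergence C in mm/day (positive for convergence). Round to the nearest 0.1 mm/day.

C ≈ 8.6 mm/day

dPW/dt = +4.09 mm/day.
C = dPW/dt − E + P = (+4.09) − 3.3 + 7.81 = 8.6 mm/day.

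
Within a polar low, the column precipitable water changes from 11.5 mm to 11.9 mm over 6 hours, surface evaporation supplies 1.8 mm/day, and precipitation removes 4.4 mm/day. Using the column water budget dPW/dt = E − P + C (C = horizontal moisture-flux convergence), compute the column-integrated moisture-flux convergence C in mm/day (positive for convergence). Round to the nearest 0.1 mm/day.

C ≈ 4.2 mm/day

dPW/dt = (11.9 − 11.5) mm / (6/24 day) = +1.600 mm/day.
C = dPW/dt − E + P = (+1.600) − 1.8 + 4.4 = 4.2 mm/day.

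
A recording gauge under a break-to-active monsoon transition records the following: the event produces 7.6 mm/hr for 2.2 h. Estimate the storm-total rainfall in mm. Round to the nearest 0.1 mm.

total ≈ 16.7 mm

Total = Σ Rᵢ Δtᵢ = 7.6 × 2.2
      = 16.72 = 16.7 mm.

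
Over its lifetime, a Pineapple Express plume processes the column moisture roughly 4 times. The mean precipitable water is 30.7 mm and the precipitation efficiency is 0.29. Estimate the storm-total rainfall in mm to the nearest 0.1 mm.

rainfall ≈ 35.6 mm

Each cycle deposits ε × PW = 0.29 × 30.7 = 8.903 mm.
Over 4 cycles: 4 × 8.903 = 35.6 mm.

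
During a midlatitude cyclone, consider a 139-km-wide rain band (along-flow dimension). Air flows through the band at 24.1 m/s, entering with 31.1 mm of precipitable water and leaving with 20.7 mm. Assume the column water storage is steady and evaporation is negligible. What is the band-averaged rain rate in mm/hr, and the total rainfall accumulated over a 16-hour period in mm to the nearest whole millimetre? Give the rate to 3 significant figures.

R ≈ 6.49 mm/hr; total ≈ 104 mm

Column moisture flux per unit crosswind length is F = V × PW.
Inflow: F_in = 24.1 × 31.1 = 749.51 mm·m/s
Outflow: F_out = 24.1 × 20.7 = 498.87 mm·m/s
Steady-state rate R = (F_in − F_out)/L = (749.51 − 498.87) / 139000 m = 1.803e-03 mm/s.
R = 1.803e-03 × 3600 = 6.49 mm/hr.
Over 16 h: total = 6.49 × 16 = 103.84 ≈ 104 mm.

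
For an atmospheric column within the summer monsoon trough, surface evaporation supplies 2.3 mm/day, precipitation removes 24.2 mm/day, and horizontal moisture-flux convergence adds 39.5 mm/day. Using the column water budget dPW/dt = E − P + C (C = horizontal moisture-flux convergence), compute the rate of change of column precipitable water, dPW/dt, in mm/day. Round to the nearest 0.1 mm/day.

dPW/dt ≈ 17.6 mm/day

dPW/dt = E − P + C = 2.3 − 24.2 + (39.5) = 17.6 mm/day.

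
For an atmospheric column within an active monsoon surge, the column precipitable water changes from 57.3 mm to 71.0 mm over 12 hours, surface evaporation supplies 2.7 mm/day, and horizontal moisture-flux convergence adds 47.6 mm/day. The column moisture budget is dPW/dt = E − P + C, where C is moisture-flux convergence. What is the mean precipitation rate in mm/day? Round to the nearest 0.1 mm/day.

P ≈ 22.9 mm/day

dPW/dt = (71.0 − 57.3) mm / (12/24 day) = +27.400 mm/day.
P = E + C − dPW/dt = 2.7 + (47.6) − (+27.400) = 22.9 mm/day.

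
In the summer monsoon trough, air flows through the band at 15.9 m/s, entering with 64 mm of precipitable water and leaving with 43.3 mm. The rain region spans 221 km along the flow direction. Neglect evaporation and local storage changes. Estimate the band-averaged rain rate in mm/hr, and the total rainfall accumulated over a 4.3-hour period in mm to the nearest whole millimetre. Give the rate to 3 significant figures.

R ≈ 5.36 mm/hr; total ≈ 23 mm

Column moisture flux per unit crosswind length is F = V × PW.
Inflow: F_in = 15.9 × 64 = 1017.6 mm·m/s
Outflow: F_out = 15.9 × 43.3 = 688.47 mm·m/s
Steady-state rate R = (F_in − F_out)/L = (1017.6 − 688.47) / 221000 m = 1.489e-03 mm/s.
R = 1.489e-03 × 3600 = 5.36 mm/hr.
Over 4.3 h: total = 5.36 × 4.3 = 23.048 ≈ 23 mm.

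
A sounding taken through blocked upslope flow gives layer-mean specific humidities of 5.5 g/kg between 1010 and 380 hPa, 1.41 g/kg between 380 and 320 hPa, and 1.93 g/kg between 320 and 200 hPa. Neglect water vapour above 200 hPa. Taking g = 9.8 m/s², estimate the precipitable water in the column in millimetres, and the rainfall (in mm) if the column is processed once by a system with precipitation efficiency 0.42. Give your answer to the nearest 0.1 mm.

Precipitable water is the column-integrated vapour mass per unit area: PW = (1/g) Σ q̄ Δp, with q in kg/kg and Δp in Pa (1 kg/m² of water = 1 mm).
Layer 1010–380 hPa: Δp = 630 hPa = 63000 Pa, q̄ = 0.0055 kg/kg → 0.0055 × 63000 / 9.8 = 35.36 mm
Layer 380–320 hPa: Δp = 60 hPa = 6000 Pa, q̄ = 0.00141 kg/kg → 0.00141 × 6000 / 9.8 = 0.86 mm
Layer 320–200 hPa: Δp = 120 hPa = 12000 Pa, q̄ = 0.00193 kg/kg → 0.00193 × 12000 / 9.8 = 2.36 mm
PW = 35.36 + 0.86 + 2.36 = 38.58 ≈ 38.6 mm.
Rainfall = ε × PW = 0.42 × 38.6 = 16.2 mm.

PW ≈ 38.6 mm; rainfall ≈ 16.2 mm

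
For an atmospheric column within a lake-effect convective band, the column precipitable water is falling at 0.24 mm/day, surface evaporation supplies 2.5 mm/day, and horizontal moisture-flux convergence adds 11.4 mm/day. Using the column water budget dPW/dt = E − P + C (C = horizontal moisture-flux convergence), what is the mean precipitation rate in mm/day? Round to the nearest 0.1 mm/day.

dPW/dt = -0.24 mm/day.
P = E + C − dPW/dt = 2.5 + (11.4) − (-0.24) = 14.1 mm/day.

P ≈ 14.1 mm/day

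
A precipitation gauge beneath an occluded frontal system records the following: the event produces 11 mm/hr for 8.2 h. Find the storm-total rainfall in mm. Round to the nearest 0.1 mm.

Total = Σ Rᵢ Δtᵢ = 11 × 8.2
      = 90.2 = 90.2 mm.

total ≈ 90.2 mm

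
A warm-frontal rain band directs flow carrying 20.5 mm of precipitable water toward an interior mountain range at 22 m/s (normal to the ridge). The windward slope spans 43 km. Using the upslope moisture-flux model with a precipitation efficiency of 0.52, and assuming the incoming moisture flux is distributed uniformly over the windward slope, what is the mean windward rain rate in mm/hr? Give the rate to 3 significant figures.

Incoming column moisture flux per unit ridge length: F = V × PW = 22 × 20.5 = 451 mm·m/s.
Spread over the 43 km slope with efficiency ε = 0.52: R = ε·F/W = 0.52 × 451 / 43000 m = 5.454e-03 mm/s.
R = 5.454e-03 × 3600 = 19.6 mm/hr.

R ≈ 19.6 mm/hr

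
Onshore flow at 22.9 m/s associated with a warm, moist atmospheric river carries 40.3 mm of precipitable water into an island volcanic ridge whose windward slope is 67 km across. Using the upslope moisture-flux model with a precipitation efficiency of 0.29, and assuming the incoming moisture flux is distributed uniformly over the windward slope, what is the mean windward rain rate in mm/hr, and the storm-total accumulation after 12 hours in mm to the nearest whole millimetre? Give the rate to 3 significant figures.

R ≈ 14.4 mm/hr; total ≈ 173 mm

Incoming column moisture flux per unit ridge length: F = V × PW = 22.9 × 40.3 = 922.87 mm·m/s.
Spread over the 67 km slope with efficiency ε = 0.29: R = ε·F/W = 0.29 × 922.87 / 67000 m = 3.995e-03 mm/s.
R = 3.995e-03 × 3600 = 14.4 mm/hr.
Over 12 h: total = 14.4 × 12 = 172.8 ≈ 173 mm.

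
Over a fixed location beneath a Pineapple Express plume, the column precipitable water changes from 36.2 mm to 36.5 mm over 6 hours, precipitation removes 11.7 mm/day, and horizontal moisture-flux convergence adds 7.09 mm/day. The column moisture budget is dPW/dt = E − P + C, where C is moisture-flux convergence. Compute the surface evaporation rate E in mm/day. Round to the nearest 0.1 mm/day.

E ≈ 5.8 mm/day

dPW/dt = (36.5 − 36.2) mm / (6/24 day) = +1.200 mm/day.
E = dPW/dt + P − C = (+1.200) + 11.7 − (7.09) = 5.8 mm/day.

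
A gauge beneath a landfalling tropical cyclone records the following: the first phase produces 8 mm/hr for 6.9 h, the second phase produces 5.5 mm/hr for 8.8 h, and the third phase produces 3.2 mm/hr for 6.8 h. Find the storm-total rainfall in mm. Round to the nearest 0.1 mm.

total ≈ 125.4 mm

Total = Σ Rᵢ Δtᵢ = 8 × 6.9 + 5.5 × 8.8 + 3.2 × 6.8
      = 55.2 + 48.4 + 21.76 = 125.4 mm.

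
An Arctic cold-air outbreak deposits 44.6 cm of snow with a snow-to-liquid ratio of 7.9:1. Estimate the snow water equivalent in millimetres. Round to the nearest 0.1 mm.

SWE = snow depth / ratio = 44.6 cm / 7.9 = 5.646 cm = 56.5 mm.

SWE ≈ 56.5 mm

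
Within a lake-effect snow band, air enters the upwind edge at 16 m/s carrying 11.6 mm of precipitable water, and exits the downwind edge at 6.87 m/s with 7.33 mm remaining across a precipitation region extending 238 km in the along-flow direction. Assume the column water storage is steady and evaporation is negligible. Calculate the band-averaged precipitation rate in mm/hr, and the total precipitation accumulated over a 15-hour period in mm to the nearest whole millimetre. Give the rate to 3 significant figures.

R ≈ 2.05 mm/hr; total ≈ 31 mm

Column moisture flux per unit crosswind length is F = V × PW.
Inflow: F_in = 16 × 11.6 = 185.6 mm·m/s
Outflow: F_out = 6.87 × 7.33 = 50.3571 mm·m/s
Steady-state rate R = (F_in − F_out)/L = (185.6 − 50.3571) / 238000 m = 5.682e-04 mm/s.
R = 5.682e-04 × 3600 = 2.05 mm/hr.
Over 15 h: total = 2.05 × 15 = 30.75 ≈ 31 mm.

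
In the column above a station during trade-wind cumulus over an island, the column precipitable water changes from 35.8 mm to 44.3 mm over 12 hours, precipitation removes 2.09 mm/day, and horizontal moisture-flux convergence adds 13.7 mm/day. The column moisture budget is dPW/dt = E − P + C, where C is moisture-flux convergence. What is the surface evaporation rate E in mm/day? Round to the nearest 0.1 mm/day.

E ≈ 5.4 mm/day

dPW/dt = (44.3 − 35.8) mm / (12/24 day) = +17.000 mm/day.
E = dPW/dt + P − C = (+17.000) + 2.09 − (13.7) = 5.4 mm/day.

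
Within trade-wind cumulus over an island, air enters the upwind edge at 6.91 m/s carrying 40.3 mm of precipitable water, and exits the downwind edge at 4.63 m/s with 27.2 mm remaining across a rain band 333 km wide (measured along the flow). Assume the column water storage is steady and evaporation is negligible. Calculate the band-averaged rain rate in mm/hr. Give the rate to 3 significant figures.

Column moisture flux per unit crosswind length is F = V × PW.
Inflow: F_in = 6.91 × 40.3 = 278.473 mm·m/s
Outflow: F_out = 4.63 × 27.2 = 125.936 mm·m/s
Steady-state rate R = (F_in − F_out)/L = (278.473 − 125.936) / 333000 m = 4.581e-04 mm/s.
R = 4.581e-04 × 3600 = 1.65 mm/hr.

R ≈ 1.65 mm/hr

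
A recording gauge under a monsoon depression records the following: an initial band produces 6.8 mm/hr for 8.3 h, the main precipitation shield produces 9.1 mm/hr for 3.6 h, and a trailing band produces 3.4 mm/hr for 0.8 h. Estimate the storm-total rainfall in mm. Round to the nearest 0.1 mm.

Total = Σ Rᵢ Δtᵢ = 6.8 × 8.3 + 9.1 × 3.6 + 3.4 × 0.8
      = 56.44 + 32.76 + 2.72 = 91.9 mm.

total ≈ 91.9 mm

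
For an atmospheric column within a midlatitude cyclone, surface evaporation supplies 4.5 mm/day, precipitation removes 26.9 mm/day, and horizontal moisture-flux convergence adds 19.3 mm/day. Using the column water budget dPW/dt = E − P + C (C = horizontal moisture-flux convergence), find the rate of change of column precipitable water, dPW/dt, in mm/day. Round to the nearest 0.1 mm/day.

dPW/dt = E − P + C = 4.5 − 26.9 + (19.3) = -3.1 mm/day.

dPW/dt ≈ -3.1 mm/day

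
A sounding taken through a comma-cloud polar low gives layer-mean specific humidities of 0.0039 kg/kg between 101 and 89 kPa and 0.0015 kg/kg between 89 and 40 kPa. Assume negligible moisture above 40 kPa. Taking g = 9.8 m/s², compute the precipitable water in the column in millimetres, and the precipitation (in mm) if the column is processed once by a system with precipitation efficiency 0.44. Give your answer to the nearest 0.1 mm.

Precipitable water is the column-integrated vapour mass per unit area: PW = (1/g) Σ q̄ Δp, with q in kg/kg and Δp in Pa (1 kg/m² of water = 1 mm).
Layer 101–89 kPa: Δp = 120 hPa = 12000 Pa, q̄ = 0.0039 kg/kg → 0.0039 × 12000 / 9.8 = 4.78 mm
Layer 89–40 kPa: Δp = 490 hPa = 49000 Pa, q̄ = 0.0015 kg/kg → 0.0015 × 49000 / 9.8 = 7.50 mm
PW = 4.78 + 7.50 = 12.28 ≈ 12.3 mm.
Precipitation = ε × PW = 0.44 × 12.3 = 5.4 mm.

PW ≈ 12.3 mm; precipitation ≈ 5.4 mm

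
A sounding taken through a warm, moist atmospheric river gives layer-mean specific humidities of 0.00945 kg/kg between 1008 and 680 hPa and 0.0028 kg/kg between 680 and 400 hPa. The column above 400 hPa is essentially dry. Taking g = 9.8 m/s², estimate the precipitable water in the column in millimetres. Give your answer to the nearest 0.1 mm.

PW ≈ 39.6 mm

Precipitable water is the column-integrated vapour mass per unit area: PW = (1/g) Σ q̄ Δp, with q in kg/kg and Δp in Pa (1 kg/m² of water = 1 mm).
Layer 1008–680 hPa: Δp = 328 hPa = 32800 Pa, q̄ = 0.00945 kg/kg → 0.00945 × 32800 / 9.8 = 31.63 mm
Layer 680–400 hPa: Δp = 280 hPa = 28000 Pa, q̄ = 0.0028 kg/kg → 0.0028 × 28000 / 9.8 = 8.00 mm
PW = 31.63 + 8.00 = 39.63 ≈ 39.6 mm.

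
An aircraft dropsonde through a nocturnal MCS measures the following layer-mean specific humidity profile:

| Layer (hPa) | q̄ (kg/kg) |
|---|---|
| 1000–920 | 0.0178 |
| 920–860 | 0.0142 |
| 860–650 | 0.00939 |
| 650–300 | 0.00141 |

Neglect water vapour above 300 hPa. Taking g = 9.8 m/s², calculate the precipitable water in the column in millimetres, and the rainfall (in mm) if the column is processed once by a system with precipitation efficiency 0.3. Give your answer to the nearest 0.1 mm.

Precipitable water is the column-integrated vapour mass per unit area: PW = (1/g) Σ q̄ Δp, with q in kg/kg and Δp in Pa (1 kg/m² of water = 1 mm).
Layer 1000–920 hPa: Δp = 80 hPa = 8000 Pa, q̄ = 0.0178 kg/kg → 0.0178 × 8000 / 9.8 = 14.53 mm
Layer 920–860 hPa: Δp = 60 hPa = 6000 Pa, q̄ = 0.0142 kg/kg → 0.0142 × 6000 / 9.8 = 8.69 mm
Layer 860–650 hPa: Δp = 210 hPa = 21000 Pa, q̄ = 0.00939 kg/kg → 0.00939 × 21000 / 9.8 = 20.12 mm
Layer 650–300 hPa: Δp = 350 hPa = 35000 Pa, q̄ = 0.00141 kg/kg → 0.00141 × 35000 / 9.8 = 5.04 mm
PW = 14.53 + 8.69 + 20.12 + 5.04 = 48.38 ≈ 48.4 mm.
Rainfall = ε × PW = 0.3 × 48.4 = 14.5 mm.

PW ≈ 48.4 mm; rainfall ≈ 14.5 mm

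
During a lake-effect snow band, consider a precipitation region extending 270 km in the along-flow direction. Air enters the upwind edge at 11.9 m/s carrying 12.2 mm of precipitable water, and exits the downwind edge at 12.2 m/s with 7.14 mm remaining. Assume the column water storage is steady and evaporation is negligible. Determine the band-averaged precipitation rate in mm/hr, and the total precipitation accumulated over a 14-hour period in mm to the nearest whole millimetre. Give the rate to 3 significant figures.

R ≈ 0.774 mm/hr; total ≈ 11 mm

Column moisture flux per unit crosswind length is F = V × PW.
Inflow: F_in = 11.9 × 12.2 = 145.18 mm·m/s
Outflow: F_out = 12.2 × 7.14 = 87.108 mm·m/s
Steady-state rate R = (F_in − F_out)/L = (145.18 − 87.108) / 270000 m = 2.151e-04 mm/s.
R = 2.151e-04 × 3600 = 0.774 mm/hr.
Over 14 h: total = 0.774 × 14 = 10.836 ≈ 11 mm.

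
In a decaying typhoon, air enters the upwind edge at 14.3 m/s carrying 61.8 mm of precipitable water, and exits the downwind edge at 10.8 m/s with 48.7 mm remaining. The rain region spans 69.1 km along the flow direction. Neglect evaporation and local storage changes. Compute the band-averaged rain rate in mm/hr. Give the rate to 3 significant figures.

R ≈ 18.6 mm/hr

Column moisture flux per unit crosswind length is F = V × PW.
Inflow: F_in = 14.3 × 61.8 = 883.74 mm·m/s
Outflow: F_out = 10.8 × 48.7 = 525.96 mm·m/s
Steady-state rate R = (F_in − F_out)/L = (883.74 − 525.96) / 69100 m = 5.178e-03 mm/s.
R = 5.178e-03 × 3600 = 18.6 mm/hr.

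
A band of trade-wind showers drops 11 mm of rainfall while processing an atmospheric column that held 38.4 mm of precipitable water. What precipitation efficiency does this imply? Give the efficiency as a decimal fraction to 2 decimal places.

ε = rainfall / PW = 11 / 38.4 = 0.29.

ε ≈ 0.29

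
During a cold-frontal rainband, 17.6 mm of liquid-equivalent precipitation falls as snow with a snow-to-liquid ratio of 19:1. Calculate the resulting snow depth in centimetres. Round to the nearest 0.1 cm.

snow depth ≈ 33.4 cm

Snow depth = liquid × ratio = 17.6 mm × 19 = 334.4 mm = 33.4 cm.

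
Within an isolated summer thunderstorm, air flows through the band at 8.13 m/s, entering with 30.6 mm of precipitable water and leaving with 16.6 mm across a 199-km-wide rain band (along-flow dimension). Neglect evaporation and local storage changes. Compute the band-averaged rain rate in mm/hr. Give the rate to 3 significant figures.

R ≈ 2.06 mm/hr

Column moisture flux per unit crosswind length is F = V × PW.
Inflow: F_in = 8.13 × 30.6 = 248.778 mm·m/s
Outflow: F_out = 8.13 × 16.6 = 134.958 mm·m/s
Steady-state rate R = (F_in − F_out)/L = (248.778 − 134.958) / 199000 m = 5.720e-04 mm/s.
R = 5.720e-04 × 3600 = 2.06 mm/hr.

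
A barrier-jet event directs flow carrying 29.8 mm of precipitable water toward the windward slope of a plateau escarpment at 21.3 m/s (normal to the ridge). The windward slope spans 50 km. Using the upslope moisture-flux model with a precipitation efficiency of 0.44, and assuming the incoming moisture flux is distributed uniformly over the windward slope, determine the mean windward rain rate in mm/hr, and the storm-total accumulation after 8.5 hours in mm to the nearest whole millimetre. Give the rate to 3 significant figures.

R ≈ 20.1 mm/hr; total ≈ 171 mm

Incoming column moisture flux per unit ridge length: F = V × PW = 21.3 × 29.8 = 634.74 mm·m/s.
Spread over the 50 km slope with efficiency ε = 0.44: R = ε·F/W = 0.44 × 634.74 / 50000 m = 5.586e-03 mm/s.
R = 5.586e-03 × 3600 = 20.1 mm/hr.
Over 8.5 h: total = 20.1 × 8.5 = 170.85 ≈ 171 mm.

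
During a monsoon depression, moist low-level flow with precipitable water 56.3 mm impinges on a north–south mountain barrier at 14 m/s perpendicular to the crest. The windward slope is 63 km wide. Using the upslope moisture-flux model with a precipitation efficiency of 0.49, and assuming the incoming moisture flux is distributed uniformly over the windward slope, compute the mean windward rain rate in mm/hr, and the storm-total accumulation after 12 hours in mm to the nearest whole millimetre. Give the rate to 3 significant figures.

R ≈ 22.1 mm/hr; total ≈ 265 mm

Incoming column moisture flux per unit ridge length: F = V × PW = 14 × 56.3 = 788.2 mm·m/s.
Spread over the 63 km slope with efficiency ε = 0.49: R = ε·F/W = 0.49 × 788.2 / 63000 m = 6.130e-03 mm/s.
R = 6.130e-03 × 3600 = 22.1 mm/hr.
Over 12 h: total = 22.1 × 12 = 265.2 ≈ 265 mm.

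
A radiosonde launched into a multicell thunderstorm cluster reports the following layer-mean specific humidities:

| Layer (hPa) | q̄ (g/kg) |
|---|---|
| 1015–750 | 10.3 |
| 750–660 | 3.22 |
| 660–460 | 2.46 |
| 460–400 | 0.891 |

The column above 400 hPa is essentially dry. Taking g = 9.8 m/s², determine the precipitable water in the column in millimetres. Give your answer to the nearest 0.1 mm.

PW ≈ 36.4 mm

Precipitable water is the column-integrated vapour mass per unit area: PW = (1/g) Σ q̄ Δp, with q in kg/kg and Δp in Pa (1 kg/m² of water = 1 mm).
Layer 1015–750 hPa: Δp = 265 hPa = 26500 Pa, q̄ = 0.0103 kg/kg → 0.0103 × 26500 / 9.8 = 27.85 mm
Layer 750–660 hPa: Δp = 90 hPa = 9000 Pa, q̄ = 0.00322 kg/kg → 0.00322 × 9000 / 9.8 = 2.96 mm
Layer 660–460 hPa: Δp = 200 hPa = 20000 Pa, q̄ = 0.00246 kg/kg → 0.00246 × 20000 / 9.8 = 5.02 mm
Layer 460–400 hPa: Δp = 60 hPa = 6000 Pa, q̄ = 0.000891 kg/kg → 0.000891 × 6000 / 9.8 = 0.55 mm
PW = 27.85 + 2.96 + 5.02 + 0.55 = 36.38 ≈ 36.4 mm.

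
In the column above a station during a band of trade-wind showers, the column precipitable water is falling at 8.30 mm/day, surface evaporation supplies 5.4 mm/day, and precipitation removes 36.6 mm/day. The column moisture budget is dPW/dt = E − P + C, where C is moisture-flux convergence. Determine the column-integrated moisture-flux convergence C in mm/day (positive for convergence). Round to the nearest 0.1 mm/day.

C ≈ 22.9 mm/day

dPW/dt = -8.30 mm/day.
C = dPW/dt − E + P = (-8.30) − 5.4 + 36.6 = 22.9 mm/day.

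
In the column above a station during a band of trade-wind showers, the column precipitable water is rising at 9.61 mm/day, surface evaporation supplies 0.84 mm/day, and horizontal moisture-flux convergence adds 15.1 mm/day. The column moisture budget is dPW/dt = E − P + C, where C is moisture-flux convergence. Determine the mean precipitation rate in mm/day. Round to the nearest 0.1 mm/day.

dPW/dt = +9.61 mm/day.
P = E + C − dPW/dt = 0.84 + (15.1) − (+9.61) = 6.3 mm/day.

P ≈ 6.3 mm/day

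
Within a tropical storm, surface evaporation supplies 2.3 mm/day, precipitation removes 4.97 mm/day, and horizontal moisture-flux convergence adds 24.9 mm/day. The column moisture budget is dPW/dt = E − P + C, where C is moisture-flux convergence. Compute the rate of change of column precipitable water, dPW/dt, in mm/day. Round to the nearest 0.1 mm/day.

dPW/dt = E − P + C = 2.3 − 4.97 + (24.9) = 22.2 mm/day.

dPW/dt ≈ 22.2 mm/day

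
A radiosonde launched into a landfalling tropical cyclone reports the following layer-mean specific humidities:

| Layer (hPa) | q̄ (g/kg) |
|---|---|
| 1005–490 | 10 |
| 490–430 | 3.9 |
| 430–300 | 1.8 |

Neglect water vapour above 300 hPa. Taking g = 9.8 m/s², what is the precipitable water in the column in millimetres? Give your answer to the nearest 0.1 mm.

PW ≈ 57.3 mm

Precipitable water is the column-integrated vapour mass per unit area: PW = (1/g) Σ q̄ Δp, with q in kg/kg and Δp in Pa (1 kg/m² of water = 1 mm).
Layer 1005–490 hPa: Δp = 515 hPa = 51500 Pa, q̄ = 0.01 kg/kg → 0.01 × 51500 / 9.8 = 52.55 mm
Layer 490–430 hPa: Δp = 60 hPa = 6000 Pa, q̄ = 0.0039 kg/kg → 0.0039 × 6000 / 9.8 = 2.39 mm
Layer 430–300 hPa: Δp = 130 hPa = 13000 Pa, q̄ = 0.0018 kg/kg → 0.0018 × 13000 / 9.8 = 2.39 mm
PW = 52.55 + 2.39 + 2.39 = 57.33 ≈ 57.3 mm.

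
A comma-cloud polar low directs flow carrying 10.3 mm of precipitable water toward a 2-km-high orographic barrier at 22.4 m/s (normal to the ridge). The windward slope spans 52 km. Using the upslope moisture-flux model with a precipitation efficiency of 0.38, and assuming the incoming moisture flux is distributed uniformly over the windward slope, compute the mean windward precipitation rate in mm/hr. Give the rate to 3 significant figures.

R ≈ 6.07 mm/hr

Incoming column moisture flux per unit ridge length: F = V × PW = 22.4 × 10.3 = 230.72 mm·m/s.
Spread over the 52 km slope with efficiency ε = 0.38: R = ε·F/W = 0.38 × 230.72 / 52000 m = 1.686e-03 mm/s.
R = 1.686e-03 × 3600 = 6.07 mm/hr.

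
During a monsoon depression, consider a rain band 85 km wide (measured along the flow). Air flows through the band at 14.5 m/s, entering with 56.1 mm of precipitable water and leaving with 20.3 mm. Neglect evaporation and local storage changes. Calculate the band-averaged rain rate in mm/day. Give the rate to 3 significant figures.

Column moisture flux per unit crosswind length is F = V × PW.
Inflow: F_in = 14.5 × 56.1 = 813.45 mm·m/s
Outflow: F_out = 14.5 × 20.3 = 294.35 mm·m/s
Steady-state rate R = (F_in − F_out)/L = (813.45 − 294.35) / 85000 m = 6.107e-03 mm/s.
R = 6.107e-03 × 3600 × 24 = 528 mm/day.

R ≈ 528 mm/day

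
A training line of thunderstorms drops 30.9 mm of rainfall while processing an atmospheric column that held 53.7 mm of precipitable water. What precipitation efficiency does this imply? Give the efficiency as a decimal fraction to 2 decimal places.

ε ≈ 0.58

ε = rainfall / PW = 30.9 / 53.7 = 0.58.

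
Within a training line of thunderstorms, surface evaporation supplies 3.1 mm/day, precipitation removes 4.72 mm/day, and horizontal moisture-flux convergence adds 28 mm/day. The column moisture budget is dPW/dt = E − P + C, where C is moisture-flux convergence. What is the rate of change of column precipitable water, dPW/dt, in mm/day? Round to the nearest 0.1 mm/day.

dPW/dt = E − P + C = 3.1 − 4.72 + (28) = 26.4 mm/day.

dPW/dt ≈ 26.4 mm/day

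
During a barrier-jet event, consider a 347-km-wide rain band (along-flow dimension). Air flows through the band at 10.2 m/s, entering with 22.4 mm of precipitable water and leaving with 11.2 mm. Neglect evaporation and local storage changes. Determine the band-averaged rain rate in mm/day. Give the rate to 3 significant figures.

Column moisture flux per unit crosswind length is F = V × PW.
Inflow: F_in = 10.2 × 22.4 = 228.48 mm·m/s
Outflow: F_out = 10.2 × 11.2 = 114.24 mm·m/s
Steady-state rate R = (F_in − F_out)/L = (228.48 − 114.24) / 347000 m = 3.292e-04 mm/s.
R = 3.292e-04 × 3600 × 24 = 28.4 mm/day.

R ≈ 28.4 mm/day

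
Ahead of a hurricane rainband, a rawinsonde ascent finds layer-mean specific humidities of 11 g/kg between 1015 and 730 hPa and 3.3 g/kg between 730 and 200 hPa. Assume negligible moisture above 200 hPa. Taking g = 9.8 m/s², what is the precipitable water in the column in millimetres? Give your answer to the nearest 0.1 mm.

PW ≈ 49.8 mm

Precipitable water is the column-integrated vapour mass per unit area: PW = (1/g) Σ q̄ Δp, with q in kg/kg and Δp in Pa (1 kg/m² of water = 1 mm).
Layer 1015–730 hPa: Δp = 285 hPa = 28500 Pa, q̄ = 0.011 kg/kg → 0.011 × 28500 / 9.8 = 31.99 mm
Layer 730–200 hPa: Δp = 530 hPa = 53000 Pa, q̄ = 0.0033 kg/kg → 0.0033 × 53000 / 9.8 = 17.85 mm
PW = 31.99 + 17.85 = 49.84 ≈ 49.8 mm.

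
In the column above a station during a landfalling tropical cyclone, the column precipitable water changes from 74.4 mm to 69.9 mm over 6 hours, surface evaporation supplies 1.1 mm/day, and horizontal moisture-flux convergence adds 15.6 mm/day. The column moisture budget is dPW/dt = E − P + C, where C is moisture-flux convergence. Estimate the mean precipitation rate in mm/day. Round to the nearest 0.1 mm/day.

P ≈ 34.7 mm/day

dPW/dt = (69.9 − 74.4) mm / (6/24 day) = -18.000 mm/day.
P = E + C − dPW/dt = 1.1 + (15.6) − (-18.000) = 34.7 mm/day.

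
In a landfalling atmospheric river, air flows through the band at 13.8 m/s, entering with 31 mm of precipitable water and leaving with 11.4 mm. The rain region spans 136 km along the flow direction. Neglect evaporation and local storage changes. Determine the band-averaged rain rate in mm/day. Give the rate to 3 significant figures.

R ≈ 172 mm/day

Column moisture flux per unit crosswind length is F = V × PW.
Inflow: F_in = 13.8 × 31 = 427.8 mm·m/s
Outflow: F_out = 13.8 × 11.4 = 157.32 mm·m/s
Steady-state rate R = (F_in − F_out)/L = (427.8 − 157.32) / 136000 m = 1.989e-03 mm/s.
R = 1.989e-03 × 3600 × 24 = 172 mm/day.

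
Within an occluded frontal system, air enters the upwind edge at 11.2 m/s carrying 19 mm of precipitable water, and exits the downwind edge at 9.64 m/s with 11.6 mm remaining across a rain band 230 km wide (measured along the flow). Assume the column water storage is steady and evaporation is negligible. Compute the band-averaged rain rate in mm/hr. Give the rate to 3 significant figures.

R ≈ 1.58 mm/hr

Column moisture flux per unit crosswind length is F = V × PW.
Inflow: F_in = 11.2 × 19 = 212.8 mm·m/s
Outflow: F_out = 9.64 × 11.6 = 111.824 mm·m/s
Steady-state rate R = (F_in − F_out)/L = (212.8 − 111.824) / 230000 m = 4.390e-04 mm/s.
R = 4.390e-04 × 3600 = 1.58 mm/hr.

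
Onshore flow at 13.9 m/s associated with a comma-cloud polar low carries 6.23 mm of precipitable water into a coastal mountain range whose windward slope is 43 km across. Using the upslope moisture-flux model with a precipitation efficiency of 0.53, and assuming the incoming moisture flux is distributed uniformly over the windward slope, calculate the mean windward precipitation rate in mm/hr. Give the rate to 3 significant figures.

R ≈ 3.84 mm/hr

Incoming column moisture flux per unit ridge length: F = V × PW = 13.9 × 6.23 = 86.597 mm·m/s.
Spread over the 43 km slope with efficiency ε = 0.53: R = ε·F/W = 0.53 × 86.597 / 43000 m = 1.067e-03 mm/s.
R = 1.067e-03 × 3600 = 3.84 mm/hr.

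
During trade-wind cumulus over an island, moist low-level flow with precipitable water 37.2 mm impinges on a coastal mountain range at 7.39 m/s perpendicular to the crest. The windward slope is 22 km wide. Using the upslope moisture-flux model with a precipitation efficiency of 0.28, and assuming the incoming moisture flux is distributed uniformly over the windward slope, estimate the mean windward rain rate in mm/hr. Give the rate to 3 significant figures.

Incoming column moisture flux per unit ridge length: F = V × PW = 7.39 × 37.2 = 274.908 mm·m/s.
Spread over the 22 km slope with efficiency ε = 0.28: R = ε·F/W = 0.28 × 274.908 / 22000 m = 3.499e-03 mm/s.
R = 3.499e-03 × 3600 = 12.6 mm/hr.

R ≈ 12.6 mm/hr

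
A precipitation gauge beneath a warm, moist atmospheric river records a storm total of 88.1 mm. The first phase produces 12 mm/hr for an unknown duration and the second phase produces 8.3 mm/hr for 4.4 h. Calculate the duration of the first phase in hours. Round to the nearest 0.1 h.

Known phases: 8.3 × 4.4 = 36.52 mm.
Remaining depth = 88.1 − 36.52 = 51.58 mm.
Duration = 51.58 / 12 = 4.3 h.

duration ≈ 4.3 h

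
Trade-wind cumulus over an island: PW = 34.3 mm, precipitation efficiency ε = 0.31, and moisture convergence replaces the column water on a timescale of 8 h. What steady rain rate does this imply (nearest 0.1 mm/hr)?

R ≈ 1.3 mm/hr

Each overturning extracts ε × PW = 0.31 × 34.3 = 10.633 mm.
Rate = ε·PW / τ = 10.633 / 8 h = 1.3 mm/hr.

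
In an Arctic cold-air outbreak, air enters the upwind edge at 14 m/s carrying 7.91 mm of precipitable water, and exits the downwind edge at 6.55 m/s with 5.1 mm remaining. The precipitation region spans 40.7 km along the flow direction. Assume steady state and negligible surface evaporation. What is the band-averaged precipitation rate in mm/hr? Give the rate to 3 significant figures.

R ≈ 6.84 mm/hr

Column moisture flux per unit crosswind length is F = V × PW.
Inflow: F_in = 14 × 7.91 = 110.74 mm·m/s
Outflow: F_out = 6.55 × 5.1 = 33.405 mm·m/s
Steady-state rate R = (F_in − F_out)/L = (110.74 − 33.405) / 40700 m = 1.900e-03 mm/s.
R = 1.900e-03 × 3600 = 6.84 mm/hr.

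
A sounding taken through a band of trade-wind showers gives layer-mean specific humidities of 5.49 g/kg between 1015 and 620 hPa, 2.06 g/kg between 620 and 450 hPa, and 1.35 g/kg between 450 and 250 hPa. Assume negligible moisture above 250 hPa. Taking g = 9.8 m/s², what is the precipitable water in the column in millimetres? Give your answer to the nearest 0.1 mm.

Precipitable water is the column-integrated vapour mass per unit area: PW = (1/g) Σ q̄ Δp, with q in kg/kg and Δp in Pa (1 kg/m² of water = 1 mm).
Layer 1015–620 hPa: Δp = 395 hPa = 39500 Pa, q̄ = 0.00549 kg/kg → 0.00549 × 39500 / 9.8 = 22.13 mm
Layer 620–450 hPa: Δp = 170 hPa = 17000 Pa, q̄ = 0.00206 kg/kg → 0.00206 × 17000 / 9.8 = 3.57 mm
Layer 450–250 hPa: Δp = 200 hPa = 20000 Pa, q̄ = 0.00135 kg/kg → 0.00135 × 20000 / 9.8 = 2.76 mm
PW = 22.13 + 3.57 + 2.76 = 28.46 ≈ 28.5 mm.

PW ≈ 28.5 mm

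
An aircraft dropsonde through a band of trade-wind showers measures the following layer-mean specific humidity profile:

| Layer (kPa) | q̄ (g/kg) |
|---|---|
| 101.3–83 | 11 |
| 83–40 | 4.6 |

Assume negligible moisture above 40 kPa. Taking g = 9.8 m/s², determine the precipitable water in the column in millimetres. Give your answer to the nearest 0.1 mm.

Precipitable water is the column-integrated vapour mass per unit area: PW = (1/g) Σ q̄ Δp, with q in kg/kg and Δp in Pa (1 kg/m² of water = 1 mm).
Layer 101.3–83 kPa: Δp = 183 hPa = 18300 Pa, q̄ = 0.011 kg/kg → 0.011 × 18300 / 9.8 = 20.54 mm
Layer 83–40 kPa: Δp = 430 hPa = 43000 Pa, q̄ = 0.0046 kg/kg → 0.0046 × 43000 / 9.8 = 20.18 mm
PW = 20.54 + 20.18 = 40.72 ≈ 40.7 mm.

PW ≈ 40.7 mm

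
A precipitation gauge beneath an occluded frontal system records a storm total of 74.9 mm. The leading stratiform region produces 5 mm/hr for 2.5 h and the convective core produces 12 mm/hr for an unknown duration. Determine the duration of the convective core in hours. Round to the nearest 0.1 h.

duration ≈ 5.2 h

Known phases: 5 × 2.5 = 12.5 mm.
Remaining depth = 74.9 − 12.5 = 62.4 mm.
Duration = 62.4 / 12 = 5.2 h.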